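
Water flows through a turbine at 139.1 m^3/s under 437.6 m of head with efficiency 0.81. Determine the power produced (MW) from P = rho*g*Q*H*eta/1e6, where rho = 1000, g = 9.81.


P = 1000 * 9.81 * 139.1 * 437.6 * 0.81 / 1e6 = 483.6804 MW


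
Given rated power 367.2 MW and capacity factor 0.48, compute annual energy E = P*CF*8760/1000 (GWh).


E = 367.2 * 0.48 * 8760 / 1000 = 1544.0026 GWh


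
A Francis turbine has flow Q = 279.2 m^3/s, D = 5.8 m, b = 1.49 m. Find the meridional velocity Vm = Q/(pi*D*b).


Vm = 279.2 / (pi * 5.8 * 1.49) = 10.2837 m/s


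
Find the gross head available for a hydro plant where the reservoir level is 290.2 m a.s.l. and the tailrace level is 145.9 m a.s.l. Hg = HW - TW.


Hg = 290.2 - 145.9 = 144.3000 m


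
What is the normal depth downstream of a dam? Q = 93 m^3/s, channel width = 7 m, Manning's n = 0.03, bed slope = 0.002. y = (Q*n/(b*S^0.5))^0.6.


y = (93 * 0.03 / (7 * 0.002^0.5))^0.6 = 3.7153 m


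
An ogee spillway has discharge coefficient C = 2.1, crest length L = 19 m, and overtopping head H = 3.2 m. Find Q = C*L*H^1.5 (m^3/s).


Q = 2.1 * 19 * 3.2^1.5 = 228.4009 m^3/s


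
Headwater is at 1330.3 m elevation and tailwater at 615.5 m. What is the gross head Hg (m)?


Hg = 1330.3 - 615.5 = 714.8000 m


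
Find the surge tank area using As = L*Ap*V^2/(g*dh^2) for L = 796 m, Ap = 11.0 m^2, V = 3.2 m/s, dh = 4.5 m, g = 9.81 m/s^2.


As = 796 * 11.0 * 3.2^2 / (9.81 * 4.5^2) = 451.3482 m^2


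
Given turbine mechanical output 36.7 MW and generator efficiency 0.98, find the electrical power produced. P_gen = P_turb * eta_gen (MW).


P_gen = 36.7 * 0.98 = 35.9660 MW


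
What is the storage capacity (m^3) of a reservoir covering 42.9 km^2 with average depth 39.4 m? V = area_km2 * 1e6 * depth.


V = 42.9 * 1e6 * 39.4 = 1.6903e+09 m^3


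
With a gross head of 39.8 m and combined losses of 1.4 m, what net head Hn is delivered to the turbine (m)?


Hn = 39.8 - 1.4 = 38.4000 m


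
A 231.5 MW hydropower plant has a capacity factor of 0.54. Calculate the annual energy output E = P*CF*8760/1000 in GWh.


E = 231.5 * 0.54 * 8760 / 1000 = 1095.0876 GWh


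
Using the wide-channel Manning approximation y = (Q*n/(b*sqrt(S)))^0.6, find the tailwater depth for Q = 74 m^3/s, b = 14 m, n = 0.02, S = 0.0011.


y = (74 * 0.02 / (14 * 0.0011^0.5))^0.6 = 2.0048 m


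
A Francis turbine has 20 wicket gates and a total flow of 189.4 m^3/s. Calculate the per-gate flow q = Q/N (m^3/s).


q = 189.4 / 20 = 9.4700 m^3/s


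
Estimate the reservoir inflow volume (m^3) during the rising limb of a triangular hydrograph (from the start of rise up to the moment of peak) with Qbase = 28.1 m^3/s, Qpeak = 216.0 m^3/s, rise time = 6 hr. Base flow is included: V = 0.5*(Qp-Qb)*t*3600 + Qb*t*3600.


V = 0.5*(216.0 - 28.1)*6*3600 + 28.1*6*3600 = 2.6363e+06 m^3


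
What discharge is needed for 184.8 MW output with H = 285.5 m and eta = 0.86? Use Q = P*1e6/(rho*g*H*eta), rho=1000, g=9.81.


Q = 184.8 * 1e6 / (1000 * 9.81 * 285.5 * 0.86) = 76.7235 m^3/s


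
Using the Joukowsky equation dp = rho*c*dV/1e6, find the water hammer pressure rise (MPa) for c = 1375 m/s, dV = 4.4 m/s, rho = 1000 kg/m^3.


dp = 1000 * 1375 * 4.4 / 1e6 = 6.0500 MPa


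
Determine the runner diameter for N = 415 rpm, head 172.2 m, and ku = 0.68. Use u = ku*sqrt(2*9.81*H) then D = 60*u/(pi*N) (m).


u = 0.68 * sqrt(2*9.81*172.2) = 39.5253 m/s
D = 60 * 39.5253 / (pi * 415) = 1.8190 m


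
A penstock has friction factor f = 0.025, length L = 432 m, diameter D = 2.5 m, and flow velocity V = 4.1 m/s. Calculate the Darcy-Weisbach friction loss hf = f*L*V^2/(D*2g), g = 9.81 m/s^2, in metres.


hf = 0.025 * 432 * 4.1^2 / (2.5 * 2 * 9.81) = 3.7013 m


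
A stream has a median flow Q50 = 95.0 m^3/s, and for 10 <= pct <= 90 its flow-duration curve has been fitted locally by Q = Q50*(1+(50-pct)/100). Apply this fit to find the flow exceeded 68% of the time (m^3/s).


Q = 95.0 * (1 + (50 - 68)/100) = 77.9000 m^3/s


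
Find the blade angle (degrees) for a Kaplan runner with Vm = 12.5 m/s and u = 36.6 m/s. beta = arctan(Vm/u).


beta = arctan(12.5 / 36.6) = 18.8566 degrees


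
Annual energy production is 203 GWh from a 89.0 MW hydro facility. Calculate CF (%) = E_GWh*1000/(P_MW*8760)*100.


CF = 203 * 1000 / (89.0 * 8760) * 100 = 26.0377 %


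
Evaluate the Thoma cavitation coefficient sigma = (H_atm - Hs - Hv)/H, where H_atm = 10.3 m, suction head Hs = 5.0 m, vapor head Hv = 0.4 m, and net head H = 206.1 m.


sigma = (10.3 - 5.0 - 0.4) / 206.1 = 0.0238


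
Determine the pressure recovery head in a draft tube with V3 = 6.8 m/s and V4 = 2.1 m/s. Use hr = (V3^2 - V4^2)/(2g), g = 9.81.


hr = (6.8^2 - 2.1^2) / (2*9.81) = 2.1320 m


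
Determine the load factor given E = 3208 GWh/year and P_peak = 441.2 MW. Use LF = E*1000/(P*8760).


LF = 3208 * 1000 / (441.2 * 8760) = 0.8300


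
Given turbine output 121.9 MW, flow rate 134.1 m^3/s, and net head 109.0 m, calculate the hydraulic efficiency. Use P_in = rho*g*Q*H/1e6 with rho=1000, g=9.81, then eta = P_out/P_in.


P_in = 1000 * 9.81 * 134.1 * 109.0 / 1e6 = 143.3918 MW
eta = 121.9 / 143.3918 = 0.8501


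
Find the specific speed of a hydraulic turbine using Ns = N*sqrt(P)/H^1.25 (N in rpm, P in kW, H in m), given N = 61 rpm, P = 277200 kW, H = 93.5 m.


Ns = 61 * 277200^0.5 / 93.5^1.25 = 110.4618


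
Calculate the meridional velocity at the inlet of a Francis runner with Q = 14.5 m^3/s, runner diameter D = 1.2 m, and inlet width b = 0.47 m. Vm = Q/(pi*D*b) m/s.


Vm = 14.5 / (pi * 1.2 * 0.47) = 8.1835 m/s


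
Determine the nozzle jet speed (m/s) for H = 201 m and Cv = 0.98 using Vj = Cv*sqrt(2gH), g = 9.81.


Vj = 0.98 * sqrt(2*9.81*201) = 61.5423 m/s


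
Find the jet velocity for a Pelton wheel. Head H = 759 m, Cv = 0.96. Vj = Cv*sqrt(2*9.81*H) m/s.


Vj = 0.96 * sqrt(2*9.81*759) = 117.1498 m/s


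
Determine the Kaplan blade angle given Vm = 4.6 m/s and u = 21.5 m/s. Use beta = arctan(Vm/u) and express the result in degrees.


beta = arctan(4.6 / 21.5) = 12.0766 degrees


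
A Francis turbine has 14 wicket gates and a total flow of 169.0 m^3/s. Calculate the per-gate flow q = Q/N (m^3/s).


q = 169.0 / 14 = 12.0714 m^3/s


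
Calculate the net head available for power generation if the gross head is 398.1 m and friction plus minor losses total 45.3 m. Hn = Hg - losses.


Hn = 398.1 - 45.3 = 352.8000 m


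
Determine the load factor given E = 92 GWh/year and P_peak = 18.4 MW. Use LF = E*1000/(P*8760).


LF = 92 * 1000 / (18.4 * 8760) = 0.5708


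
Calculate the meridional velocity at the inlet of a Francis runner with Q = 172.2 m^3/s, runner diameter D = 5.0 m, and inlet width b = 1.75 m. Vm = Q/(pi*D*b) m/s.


Vm = 172.2 / (pi * 5.0 * 1.75) = 6.2643 m/s


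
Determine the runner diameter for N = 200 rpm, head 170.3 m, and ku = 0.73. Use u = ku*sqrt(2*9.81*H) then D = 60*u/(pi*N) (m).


u = 0.73 * sqrt(2*9.81*170.3) = 42.1968 m/s
D = 60 * 42.1968 / (pi * 200) = 4.0295 m


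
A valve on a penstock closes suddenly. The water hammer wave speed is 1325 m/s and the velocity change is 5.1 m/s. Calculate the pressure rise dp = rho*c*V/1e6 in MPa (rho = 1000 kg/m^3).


dp = 1000 * 1325 * 5.1 / 1e6 = 6.7575 MPa


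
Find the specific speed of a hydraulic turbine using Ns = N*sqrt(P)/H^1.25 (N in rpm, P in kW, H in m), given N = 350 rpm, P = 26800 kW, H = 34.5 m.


Ns = 350 * 26800^0.5 / 34.5^1.25 = 685.2698


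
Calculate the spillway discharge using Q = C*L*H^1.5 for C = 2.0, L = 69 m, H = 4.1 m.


Q = 2.0 * 69 * 4.1^1.5 = 1145.6577 m^3/s


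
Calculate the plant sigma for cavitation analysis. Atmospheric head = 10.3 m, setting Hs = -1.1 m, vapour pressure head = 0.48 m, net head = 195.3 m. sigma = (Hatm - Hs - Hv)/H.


sigma = (10.3 - (-1.1) - 0.48) / 195.3 = 0.0559


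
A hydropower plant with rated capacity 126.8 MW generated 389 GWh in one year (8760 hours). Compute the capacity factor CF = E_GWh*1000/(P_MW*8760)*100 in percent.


CF = 389 * 1000 / (126.8 * 8760) * 100 = 35.0208 %


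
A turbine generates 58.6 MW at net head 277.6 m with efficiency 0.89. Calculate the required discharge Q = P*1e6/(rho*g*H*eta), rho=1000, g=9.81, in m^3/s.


Q = 58.6 * 1e6 / (1000 * 9.81 * 277.6 * 0.89) = 24.1779 m^3/s


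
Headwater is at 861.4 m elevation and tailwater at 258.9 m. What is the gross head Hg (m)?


Hg = 861.4 - 258.9 = 602.5000 m


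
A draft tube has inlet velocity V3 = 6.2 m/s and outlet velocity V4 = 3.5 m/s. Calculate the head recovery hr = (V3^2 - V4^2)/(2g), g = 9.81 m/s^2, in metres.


hr = (6.2^2 - 3.5^2) / (2*9.81) = 1.3349 m


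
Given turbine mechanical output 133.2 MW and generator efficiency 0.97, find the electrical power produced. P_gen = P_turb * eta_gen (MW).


P_gen = 133.2 * 0.97 = 129.2040 MW


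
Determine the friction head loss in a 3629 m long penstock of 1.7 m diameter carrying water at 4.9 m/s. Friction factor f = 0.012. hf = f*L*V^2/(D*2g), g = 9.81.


hf = 0.012 * 3629 * 4.9^2 / (1.7 * 2 * 9.81) = 31.3482 m


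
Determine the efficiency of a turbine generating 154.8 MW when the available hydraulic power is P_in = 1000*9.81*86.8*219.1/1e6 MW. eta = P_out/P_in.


P_in = 1000 * 9.81 * 86.8 * 219.1 / 1e6 = 186.5654 MW
eta = 154.8 / 186.5654 = 0.8297


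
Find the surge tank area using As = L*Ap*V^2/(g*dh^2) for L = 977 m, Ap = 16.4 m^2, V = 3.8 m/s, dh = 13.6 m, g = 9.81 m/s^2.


As = 977 * 16.4 * 3.8^2 / (9.81 * 13.6^2) = 127.5143 m^2


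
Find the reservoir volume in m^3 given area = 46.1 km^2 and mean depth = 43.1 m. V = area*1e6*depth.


V = 46.1 * 1e6 * 43.1 = 1.9869e+09 m^3


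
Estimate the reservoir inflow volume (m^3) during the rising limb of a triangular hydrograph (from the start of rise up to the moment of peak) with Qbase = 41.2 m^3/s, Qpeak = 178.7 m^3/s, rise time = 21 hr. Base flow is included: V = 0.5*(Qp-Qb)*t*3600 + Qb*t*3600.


V = 0.5*(178.7 - 41.2)*21*3600 + 41.2*21*3600 = 8.3122e+06 m^3


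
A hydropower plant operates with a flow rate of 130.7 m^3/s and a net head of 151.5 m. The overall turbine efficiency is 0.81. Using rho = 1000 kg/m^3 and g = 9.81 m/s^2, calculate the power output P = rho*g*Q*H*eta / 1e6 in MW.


P = 1000 * 9.81 * 130.7 * 151.5 * 0.81 / 1e6 = 157.3411 MW


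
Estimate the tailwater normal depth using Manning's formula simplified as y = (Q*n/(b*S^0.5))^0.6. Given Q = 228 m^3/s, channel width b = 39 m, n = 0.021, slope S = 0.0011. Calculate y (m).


y = (228 * 0.021 / (39 * 0.0011^0.5))^0.6 = 2.1930 m


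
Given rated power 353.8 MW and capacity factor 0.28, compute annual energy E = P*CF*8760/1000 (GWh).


E = 353.8 * 0.28 * 8760 / 1000 = 867.8006 GWh


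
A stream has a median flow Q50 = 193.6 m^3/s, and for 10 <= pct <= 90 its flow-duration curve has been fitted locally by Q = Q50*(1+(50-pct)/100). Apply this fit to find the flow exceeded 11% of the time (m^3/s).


Q = 193.6 * (1 + (50 - 11)/100) = 269.1040 m^3/s


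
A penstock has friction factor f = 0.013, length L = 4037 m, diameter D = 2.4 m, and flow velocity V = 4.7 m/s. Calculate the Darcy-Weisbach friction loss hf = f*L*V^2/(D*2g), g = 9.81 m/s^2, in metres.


hf = 0.013 * 4037 * 4.7^2 / (2.4 * 2 * 9.81) = 24.6200 m


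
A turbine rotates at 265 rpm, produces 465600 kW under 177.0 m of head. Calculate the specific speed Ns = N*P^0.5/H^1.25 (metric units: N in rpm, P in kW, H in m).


Ns = 265 * 465600^0.5 / 177.0^1.25 = 280.0824


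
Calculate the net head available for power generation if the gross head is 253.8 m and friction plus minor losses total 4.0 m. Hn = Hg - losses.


Hn = 253.8 - 4.0 = 249.8000 m


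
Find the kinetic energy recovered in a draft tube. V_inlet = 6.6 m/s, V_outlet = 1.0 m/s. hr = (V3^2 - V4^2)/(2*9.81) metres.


hr = (6.6^2 - 1.0^2) / (2*9.81) = 2.1692 m


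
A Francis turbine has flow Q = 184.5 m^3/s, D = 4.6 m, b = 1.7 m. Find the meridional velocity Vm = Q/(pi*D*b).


Vm = 184.5 / (pi * 4.6 * 1.7) = 7.5100 m/s


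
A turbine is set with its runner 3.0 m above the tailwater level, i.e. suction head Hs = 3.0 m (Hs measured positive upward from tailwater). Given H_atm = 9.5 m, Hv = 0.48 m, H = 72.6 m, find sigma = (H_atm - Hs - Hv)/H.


sigma = (9.5 - 3.0 - 0.48) / 72.6 = 0.0829


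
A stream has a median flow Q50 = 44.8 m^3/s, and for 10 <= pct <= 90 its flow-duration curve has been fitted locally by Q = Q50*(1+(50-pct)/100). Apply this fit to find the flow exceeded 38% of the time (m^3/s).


Q = 44.8 * (1 + (50 - 38)/100) = 50.1760 m^3/s


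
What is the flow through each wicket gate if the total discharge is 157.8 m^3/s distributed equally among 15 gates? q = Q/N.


q = 157.8 / 15 = 10.5200 m^3/s


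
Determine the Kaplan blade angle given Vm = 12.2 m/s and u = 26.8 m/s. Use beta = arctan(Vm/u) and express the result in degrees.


beta = arctan(12.2 / 26.8) = 24.4762 degrees


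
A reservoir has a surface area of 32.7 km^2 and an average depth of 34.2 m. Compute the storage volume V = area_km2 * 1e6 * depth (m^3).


V = 32.7 * 1e6 * 34.2 = 1.1183e+09 m^3


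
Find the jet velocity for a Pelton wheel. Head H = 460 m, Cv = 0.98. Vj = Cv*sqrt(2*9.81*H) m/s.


Vj = 0.98 * sqrt(2*9.81*460) = 93.1010 m/s


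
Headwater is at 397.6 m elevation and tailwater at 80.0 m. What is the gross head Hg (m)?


Hg = 397.6 - 80.0 = 317.6000 m


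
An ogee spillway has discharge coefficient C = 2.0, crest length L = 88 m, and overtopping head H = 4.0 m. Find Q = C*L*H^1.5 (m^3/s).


Q = 2.0 * 88 * 4.0^1.5 = 1408.0000 m^3/s


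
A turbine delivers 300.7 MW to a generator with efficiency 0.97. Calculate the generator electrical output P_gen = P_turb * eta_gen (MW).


P_gen = 300.7 * 0.97 = 291.6790 MW


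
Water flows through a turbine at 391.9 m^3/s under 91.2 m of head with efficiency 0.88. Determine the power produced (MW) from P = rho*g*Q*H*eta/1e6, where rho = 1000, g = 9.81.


P = 1000 * 9.81 * 391.9 * 91.2 * 0.88 / 1e6 = 308.5473 MW


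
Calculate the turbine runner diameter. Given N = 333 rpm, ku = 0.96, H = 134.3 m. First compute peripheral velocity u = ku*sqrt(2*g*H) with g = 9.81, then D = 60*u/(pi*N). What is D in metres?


u = 0.96 * sqrt(2*9.81*134.3) = 49.2786 m/s
D = 60 * 49.2786 / (pi * 333) = 2.8263 m


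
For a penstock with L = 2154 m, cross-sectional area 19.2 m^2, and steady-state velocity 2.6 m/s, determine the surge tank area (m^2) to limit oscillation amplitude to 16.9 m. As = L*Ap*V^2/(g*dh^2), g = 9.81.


As = 2154 * 19.2 * 2.6^2 / (9.81 * 16.9^2) = 99.7818 m^2


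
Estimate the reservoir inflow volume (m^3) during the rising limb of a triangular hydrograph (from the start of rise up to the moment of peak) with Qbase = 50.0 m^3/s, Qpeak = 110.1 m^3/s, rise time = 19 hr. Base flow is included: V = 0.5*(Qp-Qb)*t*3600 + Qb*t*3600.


V = 0.5*(110.1 - 50.0)*19*3600 + 50.0*19*3600 = 5.4754e+06 m^3


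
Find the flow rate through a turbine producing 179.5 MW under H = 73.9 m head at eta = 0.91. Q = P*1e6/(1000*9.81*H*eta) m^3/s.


Q = 179.5 * 1e6 / (1000 * 9.81 * 73.9 * 0.91) = 272.0881 m^3/s


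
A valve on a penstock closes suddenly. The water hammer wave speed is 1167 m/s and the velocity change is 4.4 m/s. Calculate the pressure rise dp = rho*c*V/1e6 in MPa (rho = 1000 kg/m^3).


dp = 1000 * 1167 * 4.4 / 1e6 = 5.1348 MPa


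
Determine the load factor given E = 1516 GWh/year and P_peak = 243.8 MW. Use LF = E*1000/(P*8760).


LF = 1516 * 1000 / (243.8 * 8760) = 0.7098


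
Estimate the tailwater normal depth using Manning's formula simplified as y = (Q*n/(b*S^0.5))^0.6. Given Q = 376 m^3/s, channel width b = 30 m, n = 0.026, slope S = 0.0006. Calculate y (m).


y = (376 * 0.026 / (30 * 0.0006^0.5))^0.6 = 4.7247 m


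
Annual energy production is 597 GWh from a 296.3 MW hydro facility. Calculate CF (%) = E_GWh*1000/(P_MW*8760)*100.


CF = 597 * 1000 / (296.3 * 8760) * 100 = 23.0006 %


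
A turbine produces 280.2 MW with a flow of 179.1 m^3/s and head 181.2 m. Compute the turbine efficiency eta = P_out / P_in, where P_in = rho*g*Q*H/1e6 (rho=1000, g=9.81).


P_in = 1000 * 9.81 * 179.1 * 181.2 / 1e6 = 318.3631 MW
eta = 280.2 / 318.3631 = 0.8801


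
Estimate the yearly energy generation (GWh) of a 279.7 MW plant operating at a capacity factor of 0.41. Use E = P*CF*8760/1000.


E = 279.7 * 0.41 * 8760 / 1000 = 1004.5705 GWh


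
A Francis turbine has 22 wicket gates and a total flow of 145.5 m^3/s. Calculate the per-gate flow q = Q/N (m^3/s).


q = 145.5 / 22 = 6.6136 m^3/s


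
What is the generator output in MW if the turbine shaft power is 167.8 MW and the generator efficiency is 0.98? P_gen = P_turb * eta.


P_gen = 167.8 * 0.98 = 164.4440 MW


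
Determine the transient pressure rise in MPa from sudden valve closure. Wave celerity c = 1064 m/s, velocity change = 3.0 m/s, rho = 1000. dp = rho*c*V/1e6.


dp = 1000 * 1064 * 3.0 / 1e6 = 3.1920 MPa


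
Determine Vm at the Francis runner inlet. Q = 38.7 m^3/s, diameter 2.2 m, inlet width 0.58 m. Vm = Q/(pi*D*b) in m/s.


Vm = 38.7 / (pi * 2.2 * 0.58) = 9.6541 m/s


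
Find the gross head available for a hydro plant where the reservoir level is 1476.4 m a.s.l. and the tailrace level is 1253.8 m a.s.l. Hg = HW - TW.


Hg = 1476.4 - 1253.8 = 222.6000 m


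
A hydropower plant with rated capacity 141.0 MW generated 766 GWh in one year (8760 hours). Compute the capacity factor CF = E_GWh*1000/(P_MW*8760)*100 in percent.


CF = 766 * 1000 / (141.0 * 8760) * 100 = 62.0163 %


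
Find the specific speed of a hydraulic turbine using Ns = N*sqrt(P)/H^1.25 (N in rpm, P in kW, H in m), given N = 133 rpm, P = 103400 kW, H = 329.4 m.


Ns = 133 * 103400^0.5 / 329.4^1.25 = 30.4760


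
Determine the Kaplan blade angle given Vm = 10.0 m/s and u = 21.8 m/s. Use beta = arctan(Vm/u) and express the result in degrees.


beta = arctan(10.0 / 21.8) = 24.6417 degrees


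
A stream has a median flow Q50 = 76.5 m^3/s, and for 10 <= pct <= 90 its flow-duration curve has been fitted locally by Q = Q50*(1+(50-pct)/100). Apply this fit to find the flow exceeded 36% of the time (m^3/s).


Q = 76.5 * (1 + (50 - 36)/100) = 87.2100 m^3/s


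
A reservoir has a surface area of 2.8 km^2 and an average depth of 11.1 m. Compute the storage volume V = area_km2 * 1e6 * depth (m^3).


V = 2.8 * 1e6 * 11.1 = 3.1080e+07 m^3


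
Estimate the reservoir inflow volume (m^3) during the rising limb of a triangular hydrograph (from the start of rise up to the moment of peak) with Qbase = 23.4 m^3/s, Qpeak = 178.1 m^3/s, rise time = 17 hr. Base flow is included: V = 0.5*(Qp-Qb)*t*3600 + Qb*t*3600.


V = 0.5*(178.1 - 23.4)*17*3600 + 23.4*17*3600 = 6.1659e+06 m^3


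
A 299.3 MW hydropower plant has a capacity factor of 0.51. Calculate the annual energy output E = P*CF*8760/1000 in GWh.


E = 299.3 * 0.51 * 8760 / 1000 = 1337.1527 GWh


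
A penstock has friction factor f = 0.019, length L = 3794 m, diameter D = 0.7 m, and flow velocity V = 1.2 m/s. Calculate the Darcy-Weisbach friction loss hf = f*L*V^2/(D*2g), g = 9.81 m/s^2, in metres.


hf = 0.019 * 3794 * 1.2^2 / (0.7 * 2 * 9.81) = 7.5582 m


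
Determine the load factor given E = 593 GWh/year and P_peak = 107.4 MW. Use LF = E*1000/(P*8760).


LF = 593 * 1000 / (107.4 * 8760) = 0.6303


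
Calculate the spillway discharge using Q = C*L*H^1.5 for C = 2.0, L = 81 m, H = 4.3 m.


Q = 2.0 * 81 * 4.3^1.5 = 1444.5005 m^3/s


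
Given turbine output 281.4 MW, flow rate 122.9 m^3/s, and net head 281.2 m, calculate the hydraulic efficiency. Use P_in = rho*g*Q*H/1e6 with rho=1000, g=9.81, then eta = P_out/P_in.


P_in = 1000 * 9.81 * 122.9 * 281.2 / 1e6 = 339.0285 MW
eta = 281.4 / 339.0285 = 0.8300


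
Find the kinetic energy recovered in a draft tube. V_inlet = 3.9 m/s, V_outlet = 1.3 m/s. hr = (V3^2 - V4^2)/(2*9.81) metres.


hr = (3.9^2 - 1.3^2) / (2*9.81) = 0.6891 m


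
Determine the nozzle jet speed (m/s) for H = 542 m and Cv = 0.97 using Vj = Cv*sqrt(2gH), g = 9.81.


Vj = 0.97 * sqrt(2*9.81*542) = 100.0278 m/s


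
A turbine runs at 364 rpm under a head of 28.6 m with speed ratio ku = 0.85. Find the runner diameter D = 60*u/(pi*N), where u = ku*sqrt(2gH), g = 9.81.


u = 0.85 * sqrt(2*9.81*28.6) = 20.1350 m/s
D = 60 * 20.1350 / (pi * 364) = 1.0565 m


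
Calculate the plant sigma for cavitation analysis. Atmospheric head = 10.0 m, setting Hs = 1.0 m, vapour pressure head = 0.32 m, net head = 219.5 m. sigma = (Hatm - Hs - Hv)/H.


sigma = (10.0 - 1.0 - 0.32) / 219.5 = 0.0395


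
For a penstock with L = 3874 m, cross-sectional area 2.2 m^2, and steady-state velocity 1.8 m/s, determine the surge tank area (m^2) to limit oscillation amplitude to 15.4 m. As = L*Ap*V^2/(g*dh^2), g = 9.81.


As = 3874 * 2.2 * 1.8^2 / (9.81 * 15.4^2) = 11.8691 m^2


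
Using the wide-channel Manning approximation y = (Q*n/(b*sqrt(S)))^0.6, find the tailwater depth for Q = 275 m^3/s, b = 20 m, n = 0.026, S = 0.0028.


y = (275 * 0.026 / (20 * 0.0028^0.5))^0.6 = 3.1464 m


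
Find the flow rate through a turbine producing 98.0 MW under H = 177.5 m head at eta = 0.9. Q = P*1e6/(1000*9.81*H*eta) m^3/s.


Q = 98.0 * 1e6 / (1000 * 9.81 * 177.5 * 0.9) = 62.5340 m^3/s


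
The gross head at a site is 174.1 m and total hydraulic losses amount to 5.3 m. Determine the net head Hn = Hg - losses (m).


Hn = 174.1 - 5.3 = 168.8000 m


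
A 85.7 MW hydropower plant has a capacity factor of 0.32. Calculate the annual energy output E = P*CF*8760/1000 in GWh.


E = 85.7 * 0.32 * 8760 / 1000 = 240.2342 GWh


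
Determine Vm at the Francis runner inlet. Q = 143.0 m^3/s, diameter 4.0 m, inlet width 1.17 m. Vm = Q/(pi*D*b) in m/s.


Vm = 143.0 / (pi * 4.0 * 1.17) = 9.7261 m/s


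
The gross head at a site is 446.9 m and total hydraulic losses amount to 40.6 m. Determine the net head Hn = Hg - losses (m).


Hn = 446.9 - 40.6 = 406.3000 m


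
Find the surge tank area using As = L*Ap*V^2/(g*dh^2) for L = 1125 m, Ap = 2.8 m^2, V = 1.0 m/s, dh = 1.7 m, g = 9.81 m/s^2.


As = 1125 * 2.8 * 1.0^2 / (9.81 * 1.7^2) = 111.1076 m^2


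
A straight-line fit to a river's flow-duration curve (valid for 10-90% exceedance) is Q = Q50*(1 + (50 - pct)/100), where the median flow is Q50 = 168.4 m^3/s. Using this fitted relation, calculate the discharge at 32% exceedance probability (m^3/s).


Q = 168.4 * (1 + (50 - 32)/100) = 198.7120 m^3/s


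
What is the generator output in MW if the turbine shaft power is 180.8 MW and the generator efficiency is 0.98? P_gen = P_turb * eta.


P_gen = 180.8 * 0.98 = 177.1840 MW


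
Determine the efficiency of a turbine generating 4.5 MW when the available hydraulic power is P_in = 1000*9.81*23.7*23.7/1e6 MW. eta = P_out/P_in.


P_in = 1000 * 9.81 * 23.7 * 23.7 / 1e6 = 5.5102 MW
eta = 4.5 / 5.5102 = 0.8167


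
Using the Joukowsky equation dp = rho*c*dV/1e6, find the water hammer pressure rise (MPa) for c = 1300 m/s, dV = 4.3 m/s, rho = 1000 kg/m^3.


dp = 1000 * 1300 * 4.3 / 1e6 = 5.5900 MPa


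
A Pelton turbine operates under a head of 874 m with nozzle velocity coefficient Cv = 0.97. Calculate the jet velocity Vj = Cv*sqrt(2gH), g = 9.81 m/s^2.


Vj = 0.97 * sqrt(2*9.81*874) = 127.0214 m/s


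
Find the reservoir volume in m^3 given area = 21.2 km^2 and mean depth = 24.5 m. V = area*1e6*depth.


V = 21.2 * 1e6 * 24.5 = 5.1940e+08 m^3


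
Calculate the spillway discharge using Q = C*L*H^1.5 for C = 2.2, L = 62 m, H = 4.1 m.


Q = 2.2 * 62 * 4.1^1.5 = 1132.3747 m^3/s


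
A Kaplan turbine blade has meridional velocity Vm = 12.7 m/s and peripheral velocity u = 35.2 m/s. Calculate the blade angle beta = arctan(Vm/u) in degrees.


beta = arctan(12.7 / 35.2) = 19.8392 degrees


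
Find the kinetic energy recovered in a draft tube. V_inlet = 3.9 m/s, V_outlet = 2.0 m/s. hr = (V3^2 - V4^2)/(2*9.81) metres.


hr = (3.9^2 - 2.0^2) / (2*9.81) = 0.5714 m


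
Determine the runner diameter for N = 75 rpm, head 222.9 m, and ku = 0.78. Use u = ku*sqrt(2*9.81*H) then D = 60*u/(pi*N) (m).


u = 0.78 * sqrt(2*9.81*222.9) = 51.5821 m/s
D = 60 * 51.5821 / (pi * 75) = 13.1353 m


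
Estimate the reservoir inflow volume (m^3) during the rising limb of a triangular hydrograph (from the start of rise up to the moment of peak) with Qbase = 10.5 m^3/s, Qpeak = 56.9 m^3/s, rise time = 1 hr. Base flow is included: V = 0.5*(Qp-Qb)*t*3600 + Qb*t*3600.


V = 0.5*(56.9 - 10.5)*1*3600 + 10.5*1*3600 = 121320.0000 m^3


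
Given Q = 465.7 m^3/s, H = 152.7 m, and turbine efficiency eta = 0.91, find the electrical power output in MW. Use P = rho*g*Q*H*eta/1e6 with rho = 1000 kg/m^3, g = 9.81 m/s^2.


P = 1000 * 9.81 * 465.7 * 152.7 * 0.91 / 1e6 = 634.8274 MW


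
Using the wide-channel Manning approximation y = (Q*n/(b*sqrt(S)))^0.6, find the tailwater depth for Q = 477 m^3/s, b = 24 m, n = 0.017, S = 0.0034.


y = (477 * 0.017 / (24 * 0.0034^0.5))^0.6 = 2.8695 m


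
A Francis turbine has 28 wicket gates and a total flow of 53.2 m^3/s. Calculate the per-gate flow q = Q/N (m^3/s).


q = 53.2 / 28 = 1.9000 m^3/s


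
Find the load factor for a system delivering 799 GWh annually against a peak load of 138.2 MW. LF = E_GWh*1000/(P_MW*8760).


LF = 799 * 1000 / (138.2 * 8760) = 0.6600


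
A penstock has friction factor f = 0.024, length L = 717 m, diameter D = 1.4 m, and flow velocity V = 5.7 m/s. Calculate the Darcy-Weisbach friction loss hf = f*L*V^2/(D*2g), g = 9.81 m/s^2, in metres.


hf = 0.024 * 717 * 5.7^2 / (1.4 * 2 * 9.81) = 20.3542 m


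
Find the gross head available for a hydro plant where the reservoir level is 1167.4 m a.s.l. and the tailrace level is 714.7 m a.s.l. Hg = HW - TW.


Hg = 1167.4 - 714.7 = 452.7000 m


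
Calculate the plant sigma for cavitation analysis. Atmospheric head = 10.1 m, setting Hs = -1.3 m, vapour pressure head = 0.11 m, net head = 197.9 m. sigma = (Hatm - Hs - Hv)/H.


sigma = (10.1 - (-1.3) - 0.11) / 197.9 = 0.0570


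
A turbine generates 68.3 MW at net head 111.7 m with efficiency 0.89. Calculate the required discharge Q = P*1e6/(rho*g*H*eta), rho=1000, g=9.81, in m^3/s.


Q = 68.3 * 1e6 / (1000 * 9.81 * 111.7 * 0.89) = 70.0339 m^3/s


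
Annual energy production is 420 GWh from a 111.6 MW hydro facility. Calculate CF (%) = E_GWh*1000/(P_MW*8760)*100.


CF = 420 * 1000 / (111.6 * 8760) * 100 = 42.9617 %


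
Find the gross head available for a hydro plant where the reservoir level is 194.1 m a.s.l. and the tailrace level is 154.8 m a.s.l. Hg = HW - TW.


Hg = 194.1 - 154.8 = 39.3000 m


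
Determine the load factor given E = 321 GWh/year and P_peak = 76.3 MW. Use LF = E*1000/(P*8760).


LF = 321 * 1000 / (76.3 * 8760) = 0.4803


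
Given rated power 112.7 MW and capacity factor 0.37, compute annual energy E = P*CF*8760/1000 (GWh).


E = 112.7 * 0.37 * 8760 / 1000 = 365.2832 GWh


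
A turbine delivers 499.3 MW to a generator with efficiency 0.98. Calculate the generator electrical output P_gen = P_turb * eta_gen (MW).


P_gen = 499.3 * 0.98 = 489.3140 MW


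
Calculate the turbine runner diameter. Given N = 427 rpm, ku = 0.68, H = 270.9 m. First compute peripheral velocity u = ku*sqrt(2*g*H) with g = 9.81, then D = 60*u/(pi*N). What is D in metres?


u = 0.68 * sqrt(2*9.81*270.9) = 49.5750 m/s
D = 60 * 49.5750 / (pi * 427) = 2.2174 m


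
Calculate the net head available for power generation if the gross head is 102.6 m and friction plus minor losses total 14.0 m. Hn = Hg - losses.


Hn = 102.6 - 14.0 = 88.6000 m


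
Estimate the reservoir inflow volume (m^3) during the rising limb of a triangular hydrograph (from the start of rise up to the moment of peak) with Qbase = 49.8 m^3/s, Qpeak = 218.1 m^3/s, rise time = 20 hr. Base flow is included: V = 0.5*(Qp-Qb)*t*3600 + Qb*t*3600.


V = 0.5*(218.1 - 49.8)*20*3600 + 49.8*20*3600 = 9.6444e+06 m^3


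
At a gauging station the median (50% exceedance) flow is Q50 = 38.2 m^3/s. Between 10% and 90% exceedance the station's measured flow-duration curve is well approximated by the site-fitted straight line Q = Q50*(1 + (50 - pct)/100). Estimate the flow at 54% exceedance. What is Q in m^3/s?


Q = 38.2 * (1 + (50 - 54)/100) = 36.6720 m^3/s


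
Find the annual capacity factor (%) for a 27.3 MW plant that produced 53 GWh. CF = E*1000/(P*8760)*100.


CF = 53 * 1000 / (27.3 * 8760) * 100 = 22.1620 %


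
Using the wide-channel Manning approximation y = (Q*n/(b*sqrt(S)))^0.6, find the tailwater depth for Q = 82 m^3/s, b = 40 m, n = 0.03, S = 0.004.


y = (82 * 0.03 / (40 * 0.004^0.5))^0.6 = 0.9833 m


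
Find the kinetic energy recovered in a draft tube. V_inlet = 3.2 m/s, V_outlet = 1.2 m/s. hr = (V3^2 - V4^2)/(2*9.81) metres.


hr = (3.2^2 - 1.2^2) / (2*9.81) = 0.4485 m


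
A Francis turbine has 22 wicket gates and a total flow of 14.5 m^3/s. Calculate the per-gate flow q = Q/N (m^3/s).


q = 14.5 / 22 = 0.6591 m^3/s


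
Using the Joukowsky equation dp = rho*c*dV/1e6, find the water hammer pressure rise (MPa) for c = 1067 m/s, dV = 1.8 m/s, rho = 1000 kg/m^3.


dp = 1000 * 1067 * 1.8 / 1e6 = 1.9206 MPa


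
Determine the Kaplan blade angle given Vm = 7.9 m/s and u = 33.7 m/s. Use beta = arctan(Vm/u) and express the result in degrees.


beta = arctan(7.9 / 33.7) = 13.1931 degrees


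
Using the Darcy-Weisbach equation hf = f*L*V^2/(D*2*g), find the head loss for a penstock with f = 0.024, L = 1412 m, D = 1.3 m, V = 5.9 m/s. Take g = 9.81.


hf = 0.024 * 1412 * 5.9^2 / (1.3 * 2 * 9.81) = 46.2496 m


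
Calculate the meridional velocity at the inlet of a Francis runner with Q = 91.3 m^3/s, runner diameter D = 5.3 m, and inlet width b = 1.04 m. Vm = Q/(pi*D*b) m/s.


Vm = 91.3 / (pi * 5.3 * 1.04) = 5.2724 m/s


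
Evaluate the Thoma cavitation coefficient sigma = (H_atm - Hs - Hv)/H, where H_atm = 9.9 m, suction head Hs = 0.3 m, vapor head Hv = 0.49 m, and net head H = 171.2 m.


sigma = (9.9 - 0.3 - 0.49) / 171.2 = 0.0532


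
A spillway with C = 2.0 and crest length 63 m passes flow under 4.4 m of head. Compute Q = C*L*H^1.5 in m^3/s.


Q = 2.0 * 63 * 4.4^1.5 = 1162.9193 m^3/s


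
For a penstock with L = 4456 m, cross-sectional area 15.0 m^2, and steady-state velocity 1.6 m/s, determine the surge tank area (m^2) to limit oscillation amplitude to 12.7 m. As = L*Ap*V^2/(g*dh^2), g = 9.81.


As = 4456 * 15.0 * 1.6^2 / (9.81 * 12.7^2) = 108.1434 m^2


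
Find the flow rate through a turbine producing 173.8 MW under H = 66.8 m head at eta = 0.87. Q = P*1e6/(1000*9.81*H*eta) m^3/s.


Q = 173.8 * 1e6 / (1000 * 9.81 * 66.8 * 0.87) = 304.8492 m^3/s


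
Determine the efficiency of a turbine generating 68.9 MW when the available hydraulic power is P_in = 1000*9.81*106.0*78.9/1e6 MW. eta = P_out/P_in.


P_in = 1000 * 9.81 * 106.0 * 78.9 / 1e6 = 82.0450 MW
eta = 68.9 / 82.0450 = 0.8398


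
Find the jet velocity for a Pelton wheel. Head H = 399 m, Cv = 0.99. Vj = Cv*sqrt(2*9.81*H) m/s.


Vj = 0.99 * sqrt(2*9.81*399) = 87.5934 m/s


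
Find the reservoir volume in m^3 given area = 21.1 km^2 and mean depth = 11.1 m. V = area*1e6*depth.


V = 21.1 * 1e6 * 11.1 = 2.3421e+08 m^3


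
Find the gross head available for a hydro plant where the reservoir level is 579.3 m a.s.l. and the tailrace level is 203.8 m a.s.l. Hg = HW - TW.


Hg = 579.3 - 203.8 = 375.5000 m


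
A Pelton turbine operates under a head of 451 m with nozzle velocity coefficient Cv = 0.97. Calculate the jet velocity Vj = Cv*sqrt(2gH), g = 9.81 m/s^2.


Vj = 0.97 * sqrt(2*9.81*451) = 91.2451 m/s


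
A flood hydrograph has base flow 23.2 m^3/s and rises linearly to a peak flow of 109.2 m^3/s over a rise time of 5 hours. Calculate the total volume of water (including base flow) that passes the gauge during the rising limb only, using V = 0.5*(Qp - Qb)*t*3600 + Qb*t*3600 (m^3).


V = 0.5*(109.2 - 23.2)*5*3600 + 23.2*5*3600 = 1.1916e+06 m^3


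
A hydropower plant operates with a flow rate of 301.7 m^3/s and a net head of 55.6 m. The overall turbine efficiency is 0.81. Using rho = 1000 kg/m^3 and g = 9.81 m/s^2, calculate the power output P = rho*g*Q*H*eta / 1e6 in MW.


P = 1000 * 9.81 * 301.7 * 55.6 * 0.81 / 1e6 = 133.2920 MW


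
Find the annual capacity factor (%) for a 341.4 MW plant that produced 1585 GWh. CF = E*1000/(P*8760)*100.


CF = 1585 * 1000 / (341.4 * 8760) * 100 = 52.9983 %


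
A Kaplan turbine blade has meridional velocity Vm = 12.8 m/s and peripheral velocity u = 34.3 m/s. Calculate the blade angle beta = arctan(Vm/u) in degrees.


beta = arctan(12.8 / 34.3) = 20.4645 degrees


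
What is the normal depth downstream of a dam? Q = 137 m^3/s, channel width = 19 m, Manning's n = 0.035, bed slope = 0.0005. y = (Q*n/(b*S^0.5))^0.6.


y = (137 * 0.035 / (19 * 0.0005^0.5))^0.6 = 4.2808 m


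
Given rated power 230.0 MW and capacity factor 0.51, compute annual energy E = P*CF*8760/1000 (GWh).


E = 230.0 * 0.51 * 8760 / 1000 = 1027.5480 GWh


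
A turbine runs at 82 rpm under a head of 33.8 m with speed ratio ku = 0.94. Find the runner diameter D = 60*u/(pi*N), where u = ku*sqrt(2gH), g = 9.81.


u = 0.94 * sqrt(2*9.81*33.8) = 24.2067 m/s
D = 60 * 24.2067 / (pi * 82) = 5.6380 m


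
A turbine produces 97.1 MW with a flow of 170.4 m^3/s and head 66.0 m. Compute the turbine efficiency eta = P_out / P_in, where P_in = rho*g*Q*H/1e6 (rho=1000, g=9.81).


P_in = 1000 * 9.81 * 170.4 * 66.0 / 1e6 = 110.3272 MW
eta = 97.1 / 110.3272 = 0.8801


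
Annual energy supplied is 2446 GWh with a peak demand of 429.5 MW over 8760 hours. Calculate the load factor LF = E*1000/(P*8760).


LF = 2446 * 1000 / (429.5 * 8760) = 0.6501


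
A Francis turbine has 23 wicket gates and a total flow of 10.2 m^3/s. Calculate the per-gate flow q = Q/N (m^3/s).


q = 10.2 / 23 = 0.4435 m^3/s


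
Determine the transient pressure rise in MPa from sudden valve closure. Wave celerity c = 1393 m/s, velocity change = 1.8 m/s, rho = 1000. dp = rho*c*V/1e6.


dp = 1000 * 1393 * 1.8 / 1e6 = 2.5074 MPa


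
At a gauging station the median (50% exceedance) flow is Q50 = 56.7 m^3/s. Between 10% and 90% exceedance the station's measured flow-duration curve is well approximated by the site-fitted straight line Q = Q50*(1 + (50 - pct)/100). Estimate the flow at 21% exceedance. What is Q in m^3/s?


Q = 56.7 * (1 + (50 - 21)/100) = 73.1430 m^3/s


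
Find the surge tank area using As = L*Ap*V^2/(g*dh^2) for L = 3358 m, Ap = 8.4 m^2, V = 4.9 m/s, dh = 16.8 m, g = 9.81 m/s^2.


As = 3358 * 8.4 * 4.9^2 / (9.81 * 16.8^2) = 244.6046 m^2


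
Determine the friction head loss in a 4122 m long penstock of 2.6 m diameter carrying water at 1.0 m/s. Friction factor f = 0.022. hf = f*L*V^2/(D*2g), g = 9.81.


hf = 0.022 * 4122 * 1.0^2 / (2.6 * 2 * 9.81) = 1.7777 m


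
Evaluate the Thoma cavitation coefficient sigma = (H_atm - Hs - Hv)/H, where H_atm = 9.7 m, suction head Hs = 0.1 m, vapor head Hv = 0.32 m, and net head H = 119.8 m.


sigma = (9.7 - 0.1 - 0.32) / 119.8 = 0.0775


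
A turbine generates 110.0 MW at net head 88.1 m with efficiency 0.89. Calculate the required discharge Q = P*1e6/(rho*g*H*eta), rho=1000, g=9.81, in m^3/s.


Q = 110.0 * 1e6 / (1000 * 9.81 * 88.1 * 0.89) = 143.0072 m^3/s


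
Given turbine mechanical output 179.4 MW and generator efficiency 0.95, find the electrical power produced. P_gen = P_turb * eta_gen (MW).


P_gen = 179.4 * 0.95 = 170.4300 MW


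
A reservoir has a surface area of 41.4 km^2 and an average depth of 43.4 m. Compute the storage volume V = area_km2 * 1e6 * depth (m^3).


V = 41.4 * 1e6 * 43.4 = 1.7968e+09 m^3


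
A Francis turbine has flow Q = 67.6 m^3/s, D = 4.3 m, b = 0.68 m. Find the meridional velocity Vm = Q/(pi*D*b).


Vm = 67.6 / (pi * 4.3 * 0.68) = 7.3590 m/s


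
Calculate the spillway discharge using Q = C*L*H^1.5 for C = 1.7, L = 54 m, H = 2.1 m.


Q = 1.7 * 54 * 2.1^1.5 = 279.3648 m^3/s


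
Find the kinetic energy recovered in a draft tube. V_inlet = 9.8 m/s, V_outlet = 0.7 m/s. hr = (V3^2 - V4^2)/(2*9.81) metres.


hr = (9.8^2 - 0.7^2) / (2*9.81) = 4.8700 m


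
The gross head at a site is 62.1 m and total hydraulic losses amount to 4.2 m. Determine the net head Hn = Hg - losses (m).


Hn = 62.1 - 4.2 = 57.9000 m


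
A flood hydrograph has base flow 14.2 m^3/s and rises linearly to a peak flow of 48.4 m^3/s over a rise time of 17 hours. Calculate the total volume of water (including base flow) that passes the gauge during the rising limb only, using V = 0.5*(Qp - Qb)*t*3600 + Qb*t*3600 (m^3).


V = 0.5*(48.4 - 14.2)*17*3600 + 14.2*17*3600 = 1.9156e+06 m^3


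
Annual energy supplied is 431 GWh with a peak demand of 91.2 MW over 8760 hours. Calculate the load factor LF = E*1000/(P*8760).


LF = 431 * 1000 / (91.2 * 8760) = 0.5395


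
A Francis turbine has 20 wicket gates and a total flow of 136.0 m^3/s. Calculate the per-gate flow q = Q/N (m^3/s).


q = 136.0 / 20 = 6.8000 m^3/s


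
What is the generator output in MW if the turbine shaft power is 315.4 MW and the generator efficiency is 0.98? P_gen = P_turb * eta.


P_gen = 315.4 * 0.98 = 309.0920 MW


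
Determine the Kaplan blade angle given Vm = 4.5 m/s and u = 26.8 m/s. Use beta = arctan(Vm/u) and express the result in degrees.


beta = arctan(4.5 / 26.8) = 9.5316 degrees


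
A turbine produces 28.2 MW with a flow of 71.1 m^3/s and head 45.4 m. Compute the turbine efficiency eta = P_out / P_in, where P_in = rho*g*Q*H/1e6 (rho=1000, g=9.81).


P_in = 1000 * 9.81 * 71.1 * 45.4 / 1e6 = 31.6661 MW
eta = 28.2 / 31.6661 = 0.8905


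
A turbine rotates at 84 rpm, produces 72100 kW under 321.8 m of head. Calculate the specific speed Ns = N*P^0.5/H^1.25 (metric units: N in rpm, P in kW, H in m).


Ns = 84 * 72100^0.5 / 321.8^1.25 = 16.5487


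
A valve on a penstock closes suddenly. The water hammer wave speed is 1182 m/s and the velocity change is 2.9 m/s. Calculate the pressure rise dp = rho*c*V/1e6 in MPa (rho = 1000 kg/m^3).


dp = 1000 * 1182 * 2.9 / 1e6 = 3.4278 MPa


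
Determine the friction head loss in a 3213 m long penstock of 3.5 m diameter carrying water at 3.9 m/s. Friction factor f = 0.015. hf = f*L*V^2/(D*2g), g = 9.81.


hf = 0.015 * 3213 * 3.9^2 / (3.5 * 2 * 9.81) = 10.6749 m


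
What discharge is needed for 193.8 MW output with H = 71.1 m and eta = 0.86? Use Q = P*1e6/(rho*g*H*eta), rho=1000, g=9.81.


Q = 193.8 * 1e6 / (1000 * 9.81 * 71.1 * 0.86) = 323.0849 m^3/s


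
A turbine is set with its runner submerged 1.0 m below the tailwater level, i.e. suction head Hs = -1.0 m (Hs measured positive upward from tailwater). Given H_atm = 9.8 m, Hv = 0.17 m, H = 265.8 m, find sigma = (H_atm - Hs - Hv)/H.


sigma = (9.8 - (-1.0) - 0.17) / 265.8 = 0.0400


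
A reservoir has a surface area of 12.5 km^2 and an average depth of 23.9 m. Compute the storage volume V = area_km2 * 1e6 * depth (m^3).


V = 12.5 * 1e6 * 23.9 = 2.9875e+08 m^3


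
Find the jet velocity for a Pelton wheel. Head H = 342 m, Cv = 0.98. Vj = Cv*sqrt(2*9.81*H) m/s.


Vj = 0.98 * sqrt(2*9.81*342) = 80.2765 m/s


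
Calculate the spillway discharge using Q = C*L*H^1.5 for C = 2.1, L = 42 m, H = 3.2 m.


Q = 2.1 * 42 * 3.2^1.5 = 504.8863 m^3/s


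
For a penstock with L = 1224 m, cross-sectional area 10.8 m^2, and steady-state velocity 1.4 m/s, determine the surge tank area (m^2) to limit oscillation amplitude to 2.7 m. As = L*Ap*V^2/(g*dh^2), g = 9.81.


As = 1224 * 10.8 * 1.4^2 / (9.81 * 2.7^2) = 362.2970 m^2
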